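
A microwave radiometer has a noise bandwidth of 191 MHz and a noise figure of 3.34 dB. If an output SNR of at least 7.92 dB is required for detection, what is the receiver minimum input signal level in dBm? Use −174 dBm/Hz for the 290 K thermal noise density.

Sensitivity = −174 + 10 log₁₀(B) + NF + SNR_min
= −174 + 82.81 + 3.34 + 7.92
= −79.93 dBm → −79.9 dBm

−79.9 dBm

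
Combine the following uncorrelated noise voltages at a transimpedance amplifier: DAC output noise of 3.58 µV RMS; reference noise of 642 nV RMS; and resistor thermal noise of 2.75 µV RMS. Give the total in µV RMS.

Uncorrelated sources add in power (mean-square): V_tot = √(ΣV_i²)
V_tot = √[(3.58×10⁻⁶)² + (6.42×10⁻⁷)² + (2.75×10⁻⁶)²] = 4.56×10⁻⁶ V = 4.56 µV

4.56 µV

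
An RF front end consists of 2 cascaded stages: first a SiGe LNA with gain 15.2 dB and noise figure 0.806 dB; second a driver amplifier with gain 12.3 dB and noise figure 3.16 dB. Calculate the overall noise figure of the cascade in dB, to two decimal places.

0.92 dB

Convert to linear (a loss of L dB is a gain of −L dB): F_i = 10^(NF_i/10), G_i = 10^(G_i,dB/10)
  Stage 1: F_1 = 10^(0.806/10) = 1.204, G_1 = 10^(15.2/10) = 33.11
  Stage 2: F_2 = 10^(3.16/10) = 2.070, G_2 = 10^(12.3/10) = 16.98
Friis cascade:
  F = 1.204 + (2.070 − 1)/33.11 = 1.236
NF = 10 log₁₀(1.236) = 0.92 dB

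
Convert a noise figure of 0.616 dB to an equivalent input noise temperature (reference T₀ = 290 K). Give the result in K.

44.2 K

F = 10^(0.616/10) = 1.15239
T_e = (F − 1)·T₀ = (1.15239 − 1) × 290 = 44.2 K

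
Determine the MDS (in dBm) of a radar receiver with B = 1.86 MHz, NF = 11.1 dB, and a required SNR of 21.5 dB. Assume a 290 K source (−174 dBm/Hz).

−78.7 dBm

Sensitivity = −174 + 10 log₁₀(B) + NF + SNR_min
= −174 + 62.7 + 11.1 + 21.5
= −78.7 dBm → −78.7 dBm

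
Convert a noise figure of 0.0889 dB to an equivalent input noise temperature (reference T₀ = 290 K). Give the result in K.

6.00 K

F = 10^(0.0889/10) = 1.02068
T_e = (F − 1)·T₀ = (1.02068 − 1) × 290 = 6.00 K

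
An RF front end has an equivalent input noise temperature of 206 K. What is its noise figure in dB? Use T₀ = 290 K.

F = 1 + T_e/T₀ = 1 + 206/290 = 1.71034
NF = 10 log₁₀(1.71034) = 2.33 dB

2.33 dB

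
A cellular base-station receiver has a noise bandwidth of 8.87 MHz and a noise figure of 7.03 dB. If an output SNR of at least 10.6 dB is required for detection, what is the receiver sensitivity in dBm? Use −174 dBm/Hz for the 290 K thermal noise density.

−86.9 dBm

Sensitivity = −174 + 10 log₁₀(B) + NF + SNR_min
= −174 + 69.48 + 7.03 + 10.6
= −86.89 dBm → −86.9 dBm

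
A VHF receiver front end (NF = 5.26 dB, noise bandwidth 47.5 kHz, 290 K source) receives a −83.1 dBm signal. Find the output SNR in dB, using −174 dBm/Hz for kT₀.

38.9 dB

Noise floor: N = −174 + 10 log₁₀(B) + NF
10 log₁₀(4.75×10⁴) = 46.77 dB
N = −174 + 46.77 + 5.26 = −121.97 dBm
SNR = P_sig − N = −83.1 − (−121.97) = 38.87 dB → 38.9 dB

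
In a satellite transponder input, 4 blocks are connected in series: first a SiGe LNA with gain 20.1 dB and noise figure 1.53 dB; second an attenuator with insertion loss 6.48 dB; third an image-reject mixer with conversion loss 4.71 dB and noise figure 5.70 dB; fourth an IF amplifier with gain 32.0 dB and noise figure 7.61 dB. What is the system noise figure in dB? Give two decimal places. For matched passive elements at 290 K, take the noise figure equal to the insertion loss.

3.40 dB

Convert to linear (a loss of L dB is a gain of −L dB): F_i = 10^(NF_i/10), G_i = 10^(G_i,dB/10)
  Stage 1: F_1 = 10^(1.53/10) = 1.422, G_1 = 10^(20.1/10) = 102.3
  Stage 2: F_2 = 10^(6.48/10) = 4.446, G_2 = 10^(−6.48/10) = 0.2249
  Stage 3: F_3 = 10^(5.70/10) = 3.715, G_3 = 10^(−4.71/10) = 0.3381
  Stage 4: F_4 = 10^(7.61/10) = 5.768, G_4 = 10^(32.0/10) = 1585
Friis cascade:
  F = 1.422 + (4.446 − 1)/102.3 + (3.715 − 1)/23.01 + (5.768 − 1)/7.780 = 2.187
NF = 10 log₁₀(2.187) = 3.40 dB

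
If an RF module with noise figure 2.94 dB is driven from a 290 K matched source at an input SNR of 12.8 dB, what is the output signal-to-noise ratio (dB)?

9.86 dB

By definition F = SNR_in/SNR_out, so in dB: SNR_out = SNR_in − NF
SNR_out = 12.8 − 2.94 = 9.86 dB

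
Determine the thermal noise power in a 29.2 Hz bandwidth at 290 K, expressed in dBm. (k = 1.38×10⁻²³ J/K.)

P_n = kTB = 1.38×10⁻²³ × 290 × 2.92×10¹ = 1.17×10⁻¹⁹ W
In dBm: 10 log₁₀(1.17×10⁻¹⁹ / 10⁻³) = −159.3 dBm

−159.3 dBm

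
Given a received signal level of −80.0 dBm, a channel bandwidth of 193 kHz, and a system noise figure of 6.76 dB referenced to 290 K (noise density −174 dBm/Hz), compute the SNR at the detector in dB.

34.4 dB

Noise floor: N = −174 + 10 log₁₀(B) + NF
10 log₁₀(1.93×10⁵) = 52.86 dB
N = −174 + 52.86 + 6.76 = −114.38 dBm
SNR = P_sig − N = −80.0 − (−114.38) = 34.38 dB → 34.4 dB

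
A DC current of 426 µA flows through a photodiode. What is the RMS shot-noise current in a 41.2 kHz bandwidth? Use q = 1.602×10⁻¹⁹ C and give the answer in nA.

I_n = √(2qI·B)
2qI·B = 2 × 1.602×10⁻¹⁹ × 4.26×10⁻⁴ × 4.12×10⁴ = 5.62×10⁻¹⁸ A²
I_n = √(5.62×10⁻¹⁸) = 2.37×10⁻⁹ A = 2.37 nA

2.37 nA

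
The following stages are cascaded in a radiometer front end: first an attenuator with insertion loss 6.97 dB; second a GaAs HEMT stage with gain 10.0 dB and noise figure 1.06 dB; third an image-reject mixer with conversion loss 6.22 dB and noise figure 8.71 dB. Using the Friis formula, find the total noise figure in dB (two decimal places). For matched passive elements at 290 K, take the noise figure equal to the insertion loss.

Convert to linear (a loss of L dB is a gain of −L dB): F_i = 10^(NF_i/10), G_i = 10^(G_i,dB/10)
  Stage 1: F_1 = 10^(6.97/10) = 4.977, G_1 = 10^(−6.97/10) = 0.2009
  Stage 2: F_2 = 10^(1.06/10) = 1.276, G_2 = 10^(10.0/10) = 10.00
  Stage 3: F_3 = 10^(8.71/10) = 7.430, G_3 = 10^(−6.22/10) = 0.2388
Friis cascade:
  F = 4.977 + (1.276 − 1)/0.2009 + (7.430 − 1)/2.009 = 9.554
NF = 10 log₁₀(9.554) = 9.80 dB

9.80 dB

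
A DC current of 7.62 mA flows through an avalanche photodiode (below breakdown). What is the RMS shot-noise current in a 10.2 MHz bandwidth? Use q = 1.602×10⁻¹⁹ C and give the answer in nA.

158 nA

I_n = √(2qI·B)
2qI·B = 2 × 1.602×10⁻¹⁹ × 7.62×10⁻³ × 1.02×10⁷ = 2.49×10⁻¹⁴ A²
I_n = √(2.49×10⁻¹⁴) = 1.58×10⁻⁷ A = 158 nA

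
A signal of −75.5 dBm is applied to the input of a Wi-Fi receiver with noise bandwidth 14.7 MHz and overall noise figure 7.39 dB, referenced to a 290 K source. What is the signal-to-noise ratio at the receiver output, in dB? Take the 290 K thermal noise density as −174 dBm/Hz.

Noise floor: N = −174 + 10 log₁₀(B) + NF
10 log₁₀(1.47×10⁷) = 71.67 dB
N = −174 + 71.67 + 7.39 = −94.94 dBm
SNR = P_sig − N = −75.5 − (−94.94) = 19.44 dB → 19.4 dB

19.4 dB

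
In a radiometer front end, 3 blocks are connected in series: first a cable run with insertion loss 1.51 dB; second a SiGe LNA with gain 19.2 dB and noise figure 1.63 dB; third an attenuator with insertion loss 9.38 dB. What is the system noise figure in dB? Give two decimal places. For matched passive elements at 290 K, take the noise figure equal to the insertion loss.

3.41 dB

Convert to linear (a loss of L dB is a gain of −L dB): F_i = 10^(NF_i/10), G_i = 10^(G_i,dB/10)
  Stage 1: F_1 = 10^(1.51/10) = 1.416, G_1 = 10^(−1.51/10) = 0.7063
  Stage 2: F_2 = 10^(1.63/10) = 1.455, G_2 = 10^(19.2/10) = 83.18
  Stage 3: F_3 = 10^(9.38/10) = 8.670, G_3 = 10^(−9.38/10) = 0.1153
Friis cascade:
  F = 1.416 + (1.455 − 1)/0.7063 + (8.670 − 1)/58.75 = 2.191
NF = 10 log₁₀(2.191) = 3.41 dB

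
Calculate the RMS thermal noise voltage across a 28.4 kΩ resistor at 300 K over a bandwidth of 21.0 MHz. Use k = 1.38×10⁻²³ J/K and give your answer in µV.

99.4 µV

V_n = √(4kTRB)
4kTRB = 4 × 1.38×10⁻²³ × 300 × 2.84×10⁴ × 2.10×10⁷ = 9.88×10⁻⁹ V²
V_n = √(9.88×10⁻⁹) = 9.94×10⁻⁵ V = 99.4 µV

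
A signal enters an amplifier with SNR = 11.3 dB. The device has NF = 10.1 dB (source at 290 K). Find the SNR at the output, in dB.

1.2 dB

By definition F = SNR_in/SNR_out, so in dB: SNR_out = SNR_in − NF
SNR_out = 11.3 − 10.1 = 1.2 dB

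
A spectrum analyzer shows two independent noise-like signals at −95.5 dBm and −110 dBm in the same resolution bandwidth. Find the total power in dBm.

−95.3 dBm

Convert to linear, add, convert back:
P₁ = 2.82×10⁻¹³ W, P₂ = 1.00×10⁻¹⁴ W
P_tot = 2.92×10⁻¹³ W → 10 log₁₀(P_tot / 10⁻³) = −95.3 dBm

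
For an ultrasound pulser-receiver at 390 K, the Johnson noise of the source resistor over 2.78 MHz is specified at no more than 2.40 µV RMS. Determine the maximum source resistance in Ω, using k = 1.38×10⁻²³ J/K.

96.2 Ω

Johnson–Nyquist: V_n = √(4kTRB) ⇒ R = V_n² / (4kTB)
4kTB = 4 × 1.38×10⁻²³ × 390 × 2.78×10⁶ = 5.98×10⁻¹⁴
R = (2.40×10⁻⁶)² / 5.98×10⁻¹⁴ = 9.62×10¹ Ω = 96.2 Ω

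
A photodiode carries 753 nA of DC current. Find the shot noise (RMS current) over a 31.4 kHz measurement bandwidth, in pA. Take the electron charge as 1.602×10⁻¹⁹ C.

I_n = √(2qI·B)
2qI·B = 2 × 1.602×10⁻¹⁹ × 7.53×10⁻⁷ × 3.14×10⁴ = 7.58×10⁻²¹ A²
I_n = √(7.58×10⁻²¹) = 8.70×10⁻¹¹ A = 87.0 pA

87.0 pA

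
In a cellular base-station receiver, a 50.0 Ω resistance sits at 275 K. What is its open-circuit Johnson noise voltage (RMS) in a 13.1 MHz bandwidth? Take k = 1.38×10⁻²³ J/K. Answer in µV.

3.15 µV

V_n = √(4kTRB)
4kTRB = 4 × 1.38×10⁻²³ × 275 × 5.00×10¹ × 1.31×10⁷ = 9.94×10⁻¹² V²
V_n = √(9.94×10⁻¹²) = 3.15×10⁻⁶ V = 3.15 µV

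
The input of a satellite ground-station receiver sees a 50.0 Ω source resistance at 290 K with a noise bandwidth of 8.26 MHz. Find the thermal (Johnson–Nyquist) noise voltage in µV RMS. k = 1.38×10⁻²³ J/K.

2.57 µV

V_n = √(4kTRB)
4kTRB = 4 × 1.38×10⁻²³ × 290 × 5.00×10¹ × 8.26×10⁶ = 6.61×10⁻¹² V²
V_n = √(6.61×10⁻¹²) = 2.57×10⁻⁶ V = 2.57 µV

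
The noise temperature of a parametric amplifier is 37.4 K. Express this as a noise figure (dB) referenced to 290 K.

F = 1 + T_e/T₀ = 1 + 37.4/290 = 1.12897
NF = 10 log₁₀(1.12897) = 0.527 dB

0.527 dB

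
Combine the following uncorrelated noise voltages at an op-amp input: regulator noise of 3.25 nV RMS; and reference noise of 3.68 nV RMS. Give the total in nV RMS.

Uncorrelated sources add in power (mean-square): V_tot = √(ΣV_i²)
V_tot = √[(3.25×10⁻⁹)² + (3.68×10⁻⁹)²] = 4.91×10⁻⁹ V = 4.91 nV

4.91 nV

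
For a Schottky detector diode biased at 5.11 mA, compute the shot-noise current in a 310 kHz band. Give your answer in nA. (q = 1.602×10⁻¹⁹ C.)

I_n = √(2qI·B)
2qI·B = 2 × 1.602×10⁻¹⁹ × 5.11×10⁻³ × 3.10×10⁵ = 5.08×10⁻¹⁶ A²
I_n = √(5.08×10⁻¹⁶) = 2.25×10⁻⁸ A = 22.5 nA

22.5 nA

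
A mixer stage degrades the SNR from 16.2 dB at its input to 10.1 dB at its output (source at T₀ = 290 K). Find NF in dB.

NF (dB) = SNR_in(dB) − SNR_out(dB) when the source is at T₀
NF = 16.2 − 10.1 = 6.1 dB

6.1 dB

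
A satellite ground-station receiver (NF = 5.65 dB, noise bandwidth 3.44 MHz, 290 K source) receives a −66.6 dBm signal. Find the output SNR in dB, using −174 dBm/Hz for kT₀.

Noise floor: N = −174 + 10 log₁₀(B) + NF
10 log₁₀(3.44×10⁶) = 65.37 dB
N = −174 + 65.37 + 5.65 = −102.98 dBm
SNR = P_sig − N = −66.6 − (−102.98) = 36.38 dB → 36.4 dB

36.4 dB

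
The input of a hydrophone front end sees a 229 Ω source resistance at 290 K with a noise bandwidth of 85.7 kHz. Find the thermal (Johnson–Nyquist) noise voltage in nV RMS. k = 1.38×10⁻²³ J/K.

561 nV

V_n = √(4kTRB)
4kTRB = 4 × 1.38×10⁻²³ × 290 × 2.29×10² × 8.57×10⁴ = 3.14×10⁻¹³ V²
V_n = √(3.14×10⁻¹³) = 5.61×10⁻⁷ V = 561 nV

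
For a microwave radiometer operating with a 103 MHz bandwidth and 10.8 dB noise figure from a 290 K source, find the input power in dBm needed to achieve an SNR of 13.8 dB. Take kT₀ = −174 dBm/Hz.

Sensitivity = −174 + 10 log₁₀(B) + NF + SNR_min
= −174 + 80.13 + 10.8 + 13.8
= −69.27 dBm → −69.3 dBm

−69.3 dBm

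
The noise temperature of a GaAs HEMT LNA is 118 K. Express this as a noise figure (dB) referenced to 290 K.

F = 1 + T_e/T₀ = 1 + 118/290 = 1.4069
NF = 10 log₁₀(1.4069) = 1.48 dB

1.48 dB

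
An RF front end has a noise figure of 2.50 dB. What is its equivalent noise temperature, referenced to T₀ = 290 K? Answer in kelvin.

F = 10^(2.50/10) = 1.77828
T_e = (F − 1)·T₀ = (1.77828 − 1) × 290 = 226 K

226 K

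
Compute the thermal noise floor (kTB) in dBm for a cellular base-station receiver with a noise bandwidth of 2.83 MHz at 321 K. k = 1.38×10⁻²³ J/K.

P_n = kTB = 1.38×10⁻²³ × 321 × 2.83×10⁶ = 1.25×10⁻¹⁴ W
In dBm: 10 log₁₀(1.25×10⁻¹⁴ / 10⁻³) = −109.0 dBm

−109.0 dBm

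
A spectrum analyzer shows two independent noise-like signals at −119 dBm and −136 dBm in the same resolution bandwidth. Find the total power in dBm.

−118.9 dBm

Convert to linear, add, convert back:
P₁ = 1.26×10⁻¹⁵ W, P₂ = 2.51×10⁻¹⁷ W
P_tot = 1.28×10⁻¹⁵ W → 10 log₁₀(P_tot / 10⁻³) = −118.9 dBm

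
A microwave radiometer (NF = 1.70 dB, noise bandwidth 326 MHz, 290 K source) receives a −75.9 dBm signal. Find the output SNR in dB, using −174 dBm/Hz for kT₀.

Noise floor: N = −174 + 10 log₁₀(B) + NF
10 log₁₀(3.26×10⁸) = 85.13 dB
N = −174 + 85.13 + 1.70 = −87.17 dBm
SNR = P_sig − N = −75.9 − (−87.17) = 11.27 dB → 11.3 dB

11.3 dB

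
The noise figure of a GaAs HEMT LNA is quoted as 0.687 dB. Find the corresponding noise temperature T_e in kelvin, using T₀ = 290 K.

49.7 K

F = 10^(0.687/10) = 1.17139
T_e = (F − 1)·T₀ = (1.17139 − 1) × 290 = 49.7 K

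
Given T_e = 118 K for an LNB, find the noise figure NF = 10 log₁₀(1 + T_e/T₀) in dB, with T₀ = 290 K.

F = 1 + T_e/T₀ = 1 + 118/290 = 1.4069
NF = 10 log₁₀(1.4069) = 1.48 dB

1.48 dB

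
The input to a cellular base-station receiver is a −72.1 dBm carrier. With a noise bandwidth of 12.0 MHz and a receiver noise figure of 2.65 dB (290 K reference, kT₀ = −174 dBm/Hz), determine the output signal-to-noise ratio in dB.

Noise floor: N = −174 + 10 log₁₀(B) + NF
10 log₁₀(1.20×10⁷) = 70.79 dB
N = −174 + 70.79 + 2.65 = −100.56 dBm
SNR = P_sig − N = −72.1 − (−100.56) = 28.46 dB → 28.5 dB

28.5 dB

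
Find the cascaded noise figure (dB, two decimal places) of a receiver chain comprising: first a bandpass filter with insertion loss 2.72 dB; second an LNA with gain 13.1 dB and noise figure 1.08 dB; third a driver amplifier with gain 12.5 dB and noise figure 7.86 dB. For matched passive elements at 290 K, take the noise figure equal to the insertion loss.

4.57 dB

Convert to linear (a loss of L dB is a gain of −L dB): F_i = 10^(NF_i/10), G_i = 10^(G_i,dB/10)
  Stage 1: F_1 = 10^(2.72/10) = 1.871, G_1 = 10^(−2.72/10) = 0.5346
  Stage 2: F_2 = 10^(1.08/10) = 1.282, G_2 = 10^(13.1/10) = 20.42
  Stage 3: F_3 = 10^(7.86/10) = 6.109, G_3 = 10^(12.5/10) = 17.78
Friis cascade:
  F = 1.871 + (1.282 − 1)/0.5346 + (6.109 − 1)/10.91 = 2.867
NF = 10 log₁₀(2.867) = 4.57 dB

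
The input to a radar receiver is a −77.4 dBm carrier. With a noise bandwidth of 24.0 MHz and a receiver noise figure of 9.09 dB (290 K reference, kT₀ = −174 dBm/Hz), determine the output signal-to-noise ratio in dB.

13.7 dB

Noise floor: N = −174 + 10 log₁₀(B) + NF
10 log₁₀(2.40×10⁷) = 73.8 dB
N = −174 + 73.8 + 9.09 = −91.11 dBm
SNR = P_sig − N = −77.4 − (−91.11) = 13.71 dB → 13.7 dB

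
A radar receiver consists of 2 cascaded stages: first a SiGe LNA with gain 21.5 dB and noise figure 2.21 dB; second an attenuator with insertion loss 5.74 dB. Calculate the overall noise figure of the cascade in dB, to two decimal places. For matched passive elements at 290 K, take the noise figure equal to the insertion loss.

Convert to linear (a loss of L dB is a gain of −L dB): F_i = 10^(NF_i/10), G_i = 10^(G_i,dB/10)
  Stage 1: F_1 = 10^(2.21/10) = 1.663, G_1 = 10^(21.5/10) = 141.3
  Stage 2: F_2 = 10^(5.74/10) = 3.750, G_2 = 10^(−5.74/10) = 0.2667
Friis cascade:
  F = 1.663 + (3.750 − 1)/141.3 = 1.683
NF = 10 log₁₀(1.683) = 2.26 dB

2.26 dB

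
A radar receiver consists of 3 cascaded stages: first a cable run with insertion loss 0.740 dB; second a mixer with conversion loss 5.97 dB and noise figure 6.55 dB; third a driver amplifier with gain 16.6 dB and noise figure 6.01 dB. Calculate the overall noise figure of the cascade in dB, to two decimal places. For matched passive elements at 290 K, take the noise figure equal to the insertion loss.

Convert to linear (a loss of L dB is a gain of −L dB): F_i = 10^(NF_i/10), G_i = 10^(G_i,dB/10)
  Stage 1: F_1 = 10^(0.740/10) = 1.186, G_1 = 10^(−0.740/10) = 0.8433
  Stage 2: F_2 = 10^(6.55/10) = 4.519, G_2 = 10^(−5.97/10) = 0.2529
  Stage 3: F_3 = 10^(6.01/10) = 3.990, G_3 = 10^(16.6/10) = 45.71
Friis cascade:
  F = 1.186 + (4.519 − 1)/0.8433 + (3.990 − 1)/0.2133 = 19.38
NF = 10 log₁₀(19.38) = 12.87 dB

12.87 dB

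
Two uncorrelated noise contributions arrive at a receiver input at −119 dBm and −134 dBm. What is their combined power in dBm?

Convert to linear, add, convert back:
P₁ = 1.26×10⁻¹⁵ W, P₂ = 3.98×10⁻¹⁷ W
P_tot = 1.30×10⁻¹⁵ W → 10 log₁₀(P_tot / 10⁻³) = −118.9 dBm

−118.9 dBm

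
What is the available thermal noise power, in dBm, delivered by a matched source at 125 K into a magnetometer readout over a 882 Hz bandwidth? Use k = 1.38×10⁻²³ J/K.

−148.2 dBm

P_n = kTB = 1.38×10⁻²³ × 125 × 8.82×10² = 1.52×10⁻¹⁸ W
In dBm: 10 log₁₀(1.52×10⁻¹⁸ / 10⁻³) = −148.2 dBm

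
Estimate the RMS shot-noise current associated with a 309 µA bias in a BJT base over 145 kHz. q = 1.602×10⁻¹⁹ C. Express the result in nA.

I_n = √(2qI·B)
2qI·B = 2 × 1.602×10⁻¹⁹ × 3.09×10⁻⁴ × 1.45×10⁵ = 1.44×10⁻¹⁷ A²
I_n = √(1.44×10⁻¹⁷) = 3.79×10⁻⁹ A = 3.79 nA

3.79 nA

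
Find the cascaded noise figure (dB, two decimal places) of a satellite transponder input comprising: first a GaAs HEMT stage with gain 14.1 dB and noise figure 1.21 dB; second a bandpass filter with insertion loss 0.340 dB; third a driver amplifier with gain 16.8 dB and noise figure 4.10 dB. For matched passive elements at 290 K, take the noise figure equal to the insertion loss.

Convert to linear (a loss of L dB is a gain of −L dB): F_i = 10^(NF_i/10), G_i = 10^(G_i,dB/10)
  Stage 1: F_1 = 10^(1.21/10) = 1.321, G_1 = 10^(14.1/10) = 25.70
  Stage 2: F_2 = 10^(0.340/10) = 1.081, G_2 = 10^(−0.340/10) = 0.9247
  Stage 3: F_3 = 10^(4.10/10) = 2.570, G_3 = 10^(16.8/10) = 47.86
Friis cascade:
  F = 1.321 + (1.081 − 1)/25.70 + (2.570 − 1)/23.77 = 1.391
NF = 10 log₁₀(1.391) = 1.43 dB

1.43 dB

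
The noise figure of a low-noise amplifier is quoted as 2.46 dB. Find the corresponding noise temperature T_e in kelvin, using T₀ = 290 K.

F = 10^(2.46/10) = 1.76198
T_e = (F − 1)·T₀ = (1.76198 − 1) × 290 = 221 K

221 K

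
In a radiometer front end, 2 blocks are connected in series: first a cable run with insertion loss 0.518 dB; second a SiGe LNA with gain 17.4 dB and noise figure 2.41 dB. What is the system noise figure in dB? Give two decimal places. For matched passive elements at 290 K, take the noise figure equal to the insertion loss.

2.93 dB

Convert to linear (a loss of L dB is a gain of −L dB): F_i = 10^(NF_i/10), G_i = 10^(G_i,dB/10)
  Stage 1: F_1 = 10^(0.518/10) = 1.127, G_1 = 10^(−0.518/10) = 0.8876
  Stage 2: F_2 = 10^(2.41/10) = 1.742, G_2 = 10^(17.4/10) = 54.95
Friis cascade:
  F = 1.127 + (1.742 − 1)/0.8876 = 1.962
NF = 10 log₁₀(1.962) = 2.93 dB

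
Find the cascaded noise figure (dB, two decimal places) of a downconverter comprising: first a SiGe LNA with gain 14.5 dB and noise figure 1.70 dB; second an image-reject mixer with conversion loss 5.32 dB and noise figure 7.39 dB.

Convert to linear (a loss of L dB is a gain of −L dB): F_i = 10^(NF_i/10), G_i = 10^(G_i,dB/10)
  Stage 1: F_1 = 10^(1.70/10) = 1.479, G_1 = 10^(14.5/10) = 28.18
  Stage 2: F_2 = 10^(7.39/10) = 5.483, G_2 = 10^(−5.32/10) = 0.2938
Friis cascade:
  F = 1.479 + (5.483 − 1)/28.18 = 1.638
NF = 10 log₁₀(1.638) = 2.14 dB

2.14 dB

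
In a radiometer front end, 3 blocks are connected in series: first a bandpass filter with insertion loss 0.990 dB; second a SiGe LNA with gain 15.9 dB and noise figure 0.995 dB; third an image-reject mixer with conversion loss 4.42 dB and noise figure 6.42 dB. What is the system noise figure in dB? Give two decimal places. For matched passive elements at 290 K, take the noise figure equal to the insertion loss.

2.28 dB

Convert to linear (a loss of L dB is a gain of −L dB): F_i = 10^(NF_i/10), G_i = 10^(G_i,dB/10)
  Stage 1: F_1 = 10^(0.990/10) = 1.256, G_1 = 10^(−0.990/10) = 0.7962
  Stage 2: F_2 = 10^(0.995/10) = 1.257, G_2 = 10^(15.9/10) = 38.90
  Stage 3: F_3 = 10^(6.42/10) = 4.385, G_3 = 10^(−4.42/10) = 0.3614
Friis cascade:
  F = 1.256 + (1.257 − 1)/0.7962 + (4.385 − 1)/30.97 = 1.689
NF = 10 log₁₀(1.689) = 2.28 dB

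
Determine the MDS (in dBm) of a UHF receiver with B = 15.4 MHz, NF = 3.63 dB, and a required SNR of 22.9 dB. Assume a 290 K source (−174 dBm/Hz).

−75.6 dBm

Sensitivity = −174 + 10 log₁₀(B) + NF + SNR_min
= −174 + 71.88 + 3.63 + 22.9
= −75.59 dBm → −75.6 dBm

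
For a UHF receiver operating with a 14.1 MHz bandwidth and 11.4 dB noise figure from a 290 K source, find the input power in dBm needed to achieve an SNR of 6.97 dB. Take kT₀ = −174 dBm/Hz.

Sensitivity = −174 + 10 log₁₀(B) + NF + SNR_min
= −174 + 71.49 + 11.4 + 6.97
= −84.14 dBm → −84.1 dBm

−84.1 dBm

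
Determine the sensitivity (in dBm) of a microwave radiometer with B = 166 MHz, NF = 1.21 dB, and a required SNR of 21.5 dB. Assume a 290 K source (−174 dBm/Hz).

Sensitivity = −174 + 10 log₁₀(B) + NF + SNR_min
= −174 + 82.2 + 1.21 + 21.5
= −69.09 dBm → −69.1 dBm

−69.1 dBm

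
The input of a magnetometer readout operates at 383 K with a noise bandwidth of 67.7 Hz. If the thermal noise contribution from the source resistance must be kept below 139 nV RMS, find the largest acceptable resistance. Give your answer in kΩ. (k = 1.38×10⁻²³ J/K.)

Johnson–Nyquist: V_n = √(4kTRB) ⇒ R = V_n² / (4kTB)
4kTB = 4 × 1.38×10⁻²³ × 383 × 6.77×10¹ = 1.43×10⁻¹⁸
R = (1.39×10⁻⁷)² / 1.43×10⁻¹⁸ = 1.35×10⁴ Ω = 13.5 kΩ

13.5 kΩ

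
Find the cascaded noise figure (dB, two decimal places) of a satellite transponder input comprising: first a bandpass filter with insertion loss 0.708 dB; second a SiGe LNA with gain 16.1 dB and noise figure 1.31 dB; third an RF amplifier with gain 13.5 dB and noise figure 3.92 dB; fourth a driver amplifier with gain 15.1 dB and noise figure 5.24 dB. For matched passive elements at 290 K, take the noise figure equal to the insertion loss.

2.14 dB

Convert to linear (a loss of L dB is a gain of −L dB): F_i = 10^(NF_i/10), G_i = 10^(G_i,dB/10)
  Stage 1: F_1 = 10^(0.708/10) = 1.177, G_1 = 10^(−0.708/10) = 0.8496
  Stage 2: F_2 = 10^(1.31/10) = 1.352, G_2 = 10^(16.1/10) = 40.74
  Stage 3: F_3 = 10^(3.92/10) = 2.466, G_3 = 10^(13.5/10) = 22.39
  Stage 4: F_4 = 10^(5.24/10) = 3.342, G_4 = 10^(15.1/10) = 32.36
Friis cascade:
  F = 1.177 + (1.352 − 1)/0.8496 + (2.466 − 1)/34.61 + (3.342 − 1)/774.8 = 1.637
NF = 10 log₁₀(1.637) = 2.14 dB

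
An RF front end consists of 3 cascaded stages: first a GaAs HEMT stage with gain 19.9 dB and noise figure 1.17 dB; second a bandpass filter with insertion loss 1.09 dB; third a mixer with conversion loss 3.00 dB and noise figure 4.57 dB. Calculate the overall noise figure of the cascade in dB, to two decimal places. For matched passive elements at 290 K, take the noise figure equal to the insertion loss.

1.26 dB

Convert to linear (a loss of L dB is a gain of −L dB): F_i = 10^(NF_i/10), G_i = 10^(G_i,dB/10)
  Stage 1: F_1 = 10^(1.17/10) = 1.309, G_1 = 10^(19.9/10) = 97.72
  Stage 2: F_2 = 10^(1.09/10) = 1.285, G_2 = 10^(−1.09/10) = 0.7780
  Stage 3: F_3 = 10^(4.57/10) = 2.864, G_3 = 10^(−3.00/10) = 0.5012
Friis cascade:
  F = 1.309 + (1.285 − 1)/97.72 + (2.864 − 1)/76.03 = 1.337
NF = 10 log₁₀(1.337) = 1.26 dB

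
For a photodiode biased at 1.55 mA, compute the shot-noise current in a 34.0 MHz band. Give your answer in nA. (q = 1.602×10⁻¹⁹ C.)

130 nA

I_n = √(2qI·B)
2qI·B = 2 × 1.602×10⁻¹⁹ × 1.55×10⁻³ × 3.40×10⁷ = 1.69×10⁻¹⁴ A²
I_n = √(1.69×10⁻¹⁴) = 1.30×10⁻⁷ A = 130 nA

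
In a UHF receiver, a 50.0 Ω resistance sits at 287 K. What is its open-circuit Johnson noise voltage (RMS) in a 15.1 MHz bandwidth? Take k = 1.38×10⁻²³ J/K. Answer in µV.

3.46 µV

V_n = √(4kTRB)
4kTRB = 4 × 1.38×10⁻²³ × 287 × 5.00×10¹ × 1.51×10⁷ = 1.20×10⁻¹¹ V²
V_n = √(1.20×10⁻¹¹) = 3.46×10⁻⁶ V = 3.46 µV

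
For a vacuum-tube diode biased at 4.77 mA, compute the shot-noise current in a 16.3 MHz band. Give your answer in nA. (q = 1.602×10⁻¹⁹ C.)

158 nA

I_n = √(2qI·B)
2qI·B = 2 × 1.602×10⁻¹⁹ × 4.77×10⁻³ × 1.63×10⁷ = 2.49×10⁻¹⁴ A²
I_n = √(2.49×10⁻¹⁴) = 1.58×10⁻⁷ A = 158 nA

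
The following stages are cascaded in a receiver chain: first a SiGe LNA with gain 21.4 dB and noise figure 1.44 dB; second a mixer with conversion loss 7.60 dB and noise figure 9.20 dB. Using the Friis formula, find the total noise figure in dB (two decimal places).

1.60 dB

Convert to linear (a loss of L dB is a gain of −L dB): F_i = 10^(NF_i/10), G_i = 10^(G_i,dB/10)
  Stage 1: F_1 = 10^(1.44/10) = 1.393, G_1 = 10^(21.4/10) = 138.0
  Stage 2: F_2 = 10^(9.20/10) = 8.318, G_2 = 10^(−7.60/10) = 0.1738
Friis cascade:
  F = 1.393 + (8.318 − 1)/138.0 = 1.446
NF = 10 log₁₀(1.446) = 1.60 dB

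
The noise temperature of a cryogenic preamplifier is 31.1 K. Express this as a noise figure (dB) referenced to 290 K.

0.442 dB

F = 1 + T_e/T₀ = 1 + 31.1/290 = 1.10724
NF = 10 log₁₀(1.10724) = 0.442 dB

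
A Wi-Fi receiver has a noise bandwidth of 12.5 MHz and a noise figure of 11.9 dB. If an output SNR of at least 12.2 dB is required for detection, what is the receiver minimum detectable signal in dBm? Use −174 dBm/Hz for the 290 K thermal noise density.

−78.9 dBm

Sensitivity = −174 + 10 log₁₀(B) + NF + SNR_min
= −174 + 70.97 + 11.9 + 12.2
= −78.93 dBm → −78.9 dBm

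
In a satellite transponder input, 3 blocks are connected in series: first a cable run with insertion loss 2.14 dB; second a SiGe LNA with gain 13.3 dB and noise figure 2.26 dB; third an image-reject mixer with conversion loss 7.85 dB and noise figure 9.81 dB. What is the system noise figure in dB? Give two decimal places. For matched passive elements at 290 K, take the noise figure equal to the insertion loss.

Convert to linear (a loss of L dB is a gain of −L dB): F_i = 10^(NF_i/10), G_i = 10^(G_i,dB/10)
  Stage 1: F_1 = 10^(2.14/10) = 1.637, G_1 = 10^(−2.14/10) = 0.6109
  Stage 2: F_2 = 10^(2.26/10) = 1.683, G_2 = 10^(13.3/10) = 21.38
  Stage 3: F_3 = 10^(9.81/10) = 9.572, G_3 = 10^(−7.85/10) = 0.1641
Friis cascade:
  F = 1.637 + (1.683 − 1)/0.6109 + (9.572 − 1)/13.06 = 3.410
NF = 10 log₁₀(3.410) = 5.33 dB

5.33 dB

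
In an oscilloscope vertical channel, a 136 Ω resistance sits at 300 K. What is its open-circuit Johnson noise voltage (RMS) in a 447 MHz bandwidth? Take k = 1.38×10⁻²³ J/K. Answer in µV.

31.7 µV

V_n = √(4kTRB)
4kTRB = 4 × 1.38×10⁻²³ × 300 × 1.36×10² × 4.47×10⁸ = 1.01×10⁻⁹ V²
V_n = √(1.01×10⁻⁹) = 3.17×10⁻⁵ V = 31.7 µV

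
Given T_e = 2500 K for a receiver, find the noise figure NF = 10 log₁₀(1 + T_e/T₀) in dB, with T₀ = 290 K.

9.83 dB

F = 1 + T_e/T₀ = 1 + 2500/290 = 9.62069
NF = 10 log₁₀(9.62069) = 9.83 dB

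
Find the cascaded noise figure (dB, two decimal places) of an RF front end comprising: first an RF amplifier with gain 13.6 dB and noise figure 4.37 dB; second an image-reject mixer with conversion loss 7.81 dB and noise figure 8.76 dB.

Convert to linear (a loss of L dB is a gain of −L dB): F_i = 10^(NF_i/10), G_i = 10^(G_i,dB/10)
  Stage 1: F_1 = 10^(4.37/10) = 2.735, G_1 = 10^(13.6/10) = 22.91
  Stage 2: F_2 = 10^(8.76/10) = 7.516, G_2 = 10^(−7.81/10) = 0.1656
Friis cascade:
  F = 2.735 + (7.516 − 1)/22.91 = 3.020
NF = 10 log₁₀(3.020) = 4.80 dB

4.80 dB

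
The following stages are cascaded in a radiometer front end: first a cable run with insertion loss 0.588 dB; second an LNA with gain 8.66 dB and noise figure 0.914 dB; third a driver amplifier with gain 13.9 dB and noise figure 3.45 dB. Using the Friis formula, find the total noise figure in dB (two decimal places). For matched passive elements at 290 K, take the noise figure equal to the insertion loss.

2.05 dB

Convert to linear (a loss of L dB is a gain of −L dB): F_i = 10^(NF_i/10), G_i = 10^(G_i,dB/10)
  Stage 1: F_1 = 10^(0.588/10) = 1.145, G_1 = 10^(−0.588/10) = 0.8734
  Stage 2: F_2 = 10^(0.914/10) = 1.234, G_2 = 10^(8.66/10) = 7.345
  Stage 3: F_3 = 10^(3.45/10) = 2.213, G_3 = 10^(13.9/10) = 24.55
Friis cascade:
  F = 1.145 + (1.234 − 1)/0.8734 + (2.213 − 1)/6.415 = 1.602
NF = 10 log₁₀(1.602) = 2.05 dB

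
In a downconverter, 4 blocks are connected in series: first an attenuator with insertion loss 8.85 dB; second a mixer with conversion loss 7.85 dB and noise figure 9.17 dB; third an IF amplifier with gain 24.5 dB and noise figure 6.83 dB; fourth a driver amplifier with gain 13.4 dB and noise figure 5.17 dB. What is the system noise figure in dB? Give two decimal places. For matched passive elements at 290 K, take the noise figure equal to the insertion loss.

23.85 dB

Convert to linear (a loss of L dB is a gain of −L dB): F_i = 10^(NF_i/10), G_i = 10^(G_i,dB/10)
  Stage 1: F_1 = 10^(8.85/10) = 7.674, G_1 = 10^(−8.85/10) = 0.1303
  Stage 2: F_2 = 10^(9.17/10) = 8.260, G_2 = 10^(−7.85/10) = 0.1641
  Stage 3: F_3 = 10^(6.83/10) = 4.819, G_3 = 10^(24.5/10) = 281.8
  Stage 4: F_4 = 10^(5.17/10) = 3.289, G_4 = 10^(13.4/10) = 21.88
Friis cascade:
  F = 7.674 + (8.260 − 1)/0.1303 + (4.819 − 1)/0.02138 + (3.289 − 1)/6.026 = 242.4
NF = 10 log₁₀(242.4) = 23.85 dB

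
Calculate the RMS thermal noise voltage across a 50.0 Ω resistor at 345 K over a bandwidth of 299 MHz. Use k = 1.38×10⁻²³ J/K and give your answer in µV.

16.9 µV

V_n = √(4kTRB)
4kTRB = 4 × 1.38×10⁻²³ × 345 × 5.00×10¹ × 2.99×10⁸ = 2.85×10⁻¹⁰ V²
V_n = √(2.85×10⁻¹⁰) = 1.69×10⁻⁵ V = 16.9 µV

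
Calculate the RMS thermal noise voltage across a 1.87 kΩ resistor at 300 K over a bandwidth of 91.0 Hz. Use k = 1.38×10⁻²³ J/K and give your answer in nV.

53.1 nV

V_n = √(4kTRB)
4kTRB = 4 × 1.38×10⁻²³ × 300 × 1.87×10³ × 9.10×10¹ = 2.82×10⁻¹⁵ V²
V_n = √(2.82×10⁻¹⁵) = 5.31×10⁻⁸ V = 53.1 nV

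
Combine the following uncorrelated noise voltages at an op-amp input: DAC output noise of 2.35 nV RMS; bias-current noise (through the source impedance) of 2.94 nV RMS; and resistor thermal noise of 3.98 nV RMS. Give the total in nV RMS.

Uncorrelated sources add in power (mean-square): V_tot = √(ΣV_i²)
V_tot = √[(2.35×10⁻⁹)² + (2.94×10⁻⁹)² + (3.98×10⁻⁹)²] = 5.48×10⁻⁹ V = 5.48 nV

5.48 nV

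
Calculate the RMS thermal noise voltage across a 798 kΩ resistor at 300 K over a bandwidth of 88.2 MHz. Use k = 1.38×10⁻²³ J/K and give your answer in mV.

V_n = √(4kTRB)
4kTRB = 4 × 1.38×10⁻²³ × 300 × 7.98×10⁵ × 8.82×10⁷ = 1.17×10⁻⁶ V²
V_n = √(1.17×10⁻⁶) = 1.08×10⁻³ V = 1.08 mV

1.08 mV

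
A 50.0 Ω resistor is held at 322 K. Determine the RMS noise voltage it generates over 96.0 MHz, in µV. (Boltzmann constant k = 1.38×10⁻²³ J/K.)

V_n = √(4kTRB)
4kTRB = 4 × 1.38×10⁻²³ × 322 × 5.00×10¹ × 9.60×10⁷ = 8.53×10⁻¹¹ V²
V_n = √(8.53×10⁻¹¹) = 9.24×10⁻⁶ V = 9.24 µV

9.24 µV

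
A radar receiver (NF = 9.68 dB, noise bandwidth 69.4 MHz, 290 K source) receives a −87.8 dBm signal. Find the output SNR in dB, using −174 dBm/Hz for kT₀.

−1.9 dB

Noise floor: N = −174 + 10 log₁₀(B) + NF
10 log₁₀(6.94×10⁷) = 78.41 dB
N = −174 + 78.41 + 9.68 = −85.91 dBm
SNR = P_sig − N = −87.8 − (−85.91) = −1.89 dB → −1.9 dB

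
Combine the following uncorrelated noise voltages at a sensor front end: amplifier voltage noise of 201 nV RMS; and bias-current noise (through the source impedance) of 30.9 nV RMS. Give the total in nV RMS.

203 nV

Uncorrelated sources add in power (mean-square): V_tot = √(ΣV_i²)
V_tot = √[(2.01×10⁻⁷)² + (3.09×10⁻⁸)²] = 2.03×10⁻⁷ V = 203 nV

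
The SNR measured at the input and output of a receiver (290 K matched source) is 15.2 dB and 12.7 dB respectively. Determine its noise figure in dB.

2.5 dB

NF (dB) = SNR_in(dB) − SNR_out(dB) when the source is at T₀
NF = 15.2 − 12.7 = 2.5 dB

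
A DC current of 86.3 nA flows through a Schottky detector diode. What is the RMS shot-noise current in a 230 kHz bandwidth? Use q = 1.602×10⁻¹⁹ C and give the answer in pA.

I_n = √(2qI·B)
2qI·B = 2 × 1.602×10⁻¹⁹ × 8.63×10⁻⁸ × 2.30×10⁵ = 6.36×10⁻²¹ A²
I_n = √(6.36×10⁻²¹) = 7.97×10⁻¹¹ A = 79.7 pA

79.7 pA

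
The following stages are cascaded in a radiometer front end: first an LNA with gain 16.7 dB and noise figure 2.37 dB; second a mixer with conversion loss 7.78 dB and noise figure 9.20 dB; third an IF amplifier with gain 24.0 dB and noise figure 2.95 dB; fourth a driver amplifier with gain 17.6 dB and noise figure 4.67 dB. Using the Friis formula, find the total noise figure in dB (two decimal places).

3.03 dB

Convert to linear (a loss of L dB is a gain of −L dB): F_i = 10^(NF_i/10), G_i = 10^(G_i,dB/10)
  Stage 1: F_1 = 10^(2.37/10) = 1.726, G_1 = 10^(16.7/10) = 46.77
  Stage 2: F_2 = 10^(9.20/10) = 8.318, G_2 = 10^(−7.78/10) = 0.1667
  Stage 3: F_3 = 10^(2.95/10) = 1.972, G_3 = 10^(24.0/10) = 251.2
  Stage 4: F_4 = 10^(4.67/10) = 2.931, G_4 = 10^(17.6/10) = 57.54
Friis cascade:
  F = 1.726 + (8.318 − 1)/46.77 + (1.972 − 1)/7.798 + (2.931 − 1)/1959 = 2.008
NF = 10 log₁₀(2.008) = 3.03 dB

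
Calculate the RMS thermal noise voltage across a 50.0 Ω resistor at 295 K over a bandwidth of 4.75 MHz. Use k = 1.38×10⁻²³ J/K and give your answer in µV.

V_n = √(4kTRB)
4kTRB = 4 × 1.38×10⁻²³ × 295 × 5.00×10¹ × 4.75×10⁶ = 3.87×10⁻¹² V²
V_n = √(3.87×10⁻¹²) = 1.97×10⁻⁶ V = 1.97 µV

1.97 µV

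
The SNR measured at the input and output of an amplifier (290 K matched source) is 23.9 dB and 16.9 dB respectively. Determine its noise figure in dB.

NF (dB) = SNR_in(dB) − SNR_out(dB) when the source is at T₀
NF = 23.9 − 16.9 = 7.0 dB

7.0 dB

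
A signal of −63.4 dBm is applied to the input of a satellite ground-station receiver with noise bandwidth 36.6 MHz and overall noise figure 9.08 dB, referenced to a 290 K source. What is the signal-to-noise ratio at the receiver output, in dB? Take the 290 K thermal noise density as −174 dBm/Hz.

25.9 dB

Noise floor: N = −174 + 10 log₁₀(B) + NF
10 log₁₀(3.66×10⁷) = 75.63 dB
N = −174 + 75.63 + 9.08 = −89.29 dBm
SNR = P_sig − N = −63.4 − (−89.29) = 25.89 dB → 25.9 dB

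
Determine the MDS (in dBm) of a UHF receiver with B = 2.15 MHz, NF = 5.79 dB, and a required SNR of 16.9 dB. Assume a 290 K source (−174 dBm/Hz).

−88.0 dBm

Sensitivity = −174 + 10 log₁₀(B) + NF + SNR_min
= −174 + 63.32 + 5.79 + 16.9
= −87.99 dBm → −88.0 dBm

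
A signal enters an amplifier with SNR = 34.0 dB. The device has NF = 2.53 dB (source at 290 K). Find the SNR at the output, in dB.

31.47 dB

By definition F = SNR_in/SNR_out, so in dB: SNR_out = SNR_in − NF
SNR_out = 34.0 − 2.53 = 31.47 dB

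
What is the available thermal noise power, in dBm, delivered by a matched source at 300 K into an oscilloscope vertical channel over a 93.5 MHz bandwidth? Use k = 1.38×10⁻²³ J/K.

P_n = kTB = 1.38×10⁻²³ × 300 × 9.35×10⁷ = 3.87×10⁻¹³ W
In dBm: 10 log₁₀(3.87×10⁻¹³ / 10⁻³) = −94.1 dBm

−94.1 dBm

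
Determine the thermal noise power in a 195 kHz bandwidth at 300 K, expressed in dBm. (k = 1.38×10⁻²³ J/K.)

−120.9 dBm

P_n = kTB = 1.38×10⁻²³ × 300 × 1.95×10⁵ = 8.07×10⁻¹⁶ W
In dBm: 10 log₁₀(8.07×10⁻¹⁶ / 10⁻³) = −120.9 dBm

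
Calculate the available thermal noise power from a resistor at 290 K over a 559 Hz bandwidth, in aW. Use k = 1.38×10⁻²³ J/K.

P_n = kTB = 1.38×10⁻²³ × 290 × 5.59×10² = 2.24×10⁻¹⁸ W = 2.24 aW

2.24 aW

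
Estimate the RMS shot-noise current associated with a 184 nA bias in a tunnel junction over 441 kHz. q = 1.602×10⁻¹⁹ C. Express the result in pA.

I_n = √(2qI·B)
2qI·B = 2 × 1.602×10⁻¹⁹ × 1.84×10⁻⁷ × 4.41×10⁵ = 2.60×10⁻²⁰ A²
I_n = √(2.60×10⁻²⁰) = 1.61×10⁻¹⁰ A = 161 pA

161 pA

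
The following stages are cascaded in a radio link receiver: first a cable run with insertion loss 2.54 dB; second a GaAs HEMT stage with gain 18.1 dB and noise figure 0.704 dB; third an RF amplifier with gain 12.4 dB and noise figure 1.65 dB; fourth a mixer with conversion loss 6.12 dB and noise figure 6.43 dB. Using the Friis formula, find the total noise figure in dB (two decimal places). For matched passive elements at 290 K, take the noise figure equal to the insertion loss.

3.28 dB

Convert to linear (a loss of L dB is a gain of −L dB): F_i = 10^(NF_i/10), G_i = 10^(G_i,dB/10)
  Stage 1: F_1 = 10^(2.54/10) = 1.795, G_1 = 10^(−2.54/10) = 0.5572
  Stage 2: F_2 = 10^(0.704/10) = 1.176, G_2 = 10^(18.1/10) = 64.57
  Stage 3: F_3 = 10^(1.65/10) = 1.462, G_3 = 10^(12.4/10) = 17.38
  Stage 4: F_4 = 10^(6.43/10) = 4.395, G_4 = 10^(−6.12/10) = 0.2443
Friis cascade:
  F = 1.795 + (1.176 − 1)/0.5572 + (1.462 − 1)/35.97 + (4.395 − 1)/625.2 = 2.129
NF = 10 log₁₀(2.129) = 3.28 dB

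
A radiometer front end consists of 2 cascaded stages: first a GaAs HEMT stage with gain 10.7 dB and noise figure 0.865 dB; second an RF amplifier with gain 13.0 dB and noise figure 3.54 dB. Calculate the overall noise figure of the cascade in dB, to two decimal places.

1.23 dB

Convert to linear (a loss of L dB is a gain of −L dB): F_i = 10^(NF_i/10), G_i = 10^(G_i,dB/10)
  Stage 1: F_1 = 10^(0.865/10) = 1.220, G_1 = 10^(10.7/10) = 11.75
  Stage 2: F_2 = 10^(3.54/10) = 2.259, G_2 = 10^(13.0/10) = 19.95
Friis cascade:
  F = 1.220 + (2.259 − 1)/11.75 = 1.328
NF = 10 log₁₀(1.328) = 1.23 dB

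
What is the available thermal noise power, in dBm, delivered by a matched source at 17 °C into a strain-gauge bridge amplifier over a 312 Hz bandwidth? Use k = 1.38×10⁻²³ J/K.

T = 17 °C + 273.15 = 290.15 K
P_n = kTB = 1.38×10⁻²³ × 290.15 × 3.12×10² = 1.25×10⁻¹⁸ W
In dBm: 10 log₁₀(1.25×10⁻¹⁸ / 10⁻³) = −149.0 dBm

−149.0 dBm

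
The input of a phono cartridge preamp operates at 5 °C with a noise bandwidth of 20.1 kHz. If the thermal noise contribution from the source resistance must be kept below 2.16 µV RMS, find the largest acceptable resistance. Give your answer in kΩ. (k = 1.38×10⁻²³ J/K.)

15.1 kΩ

T = 5 °C + 273.15 = 278.15 K
Johnson–Nyquist: V_n = √(4kTRB) ⇒ R = V_n² / (4kTB)
4kTB = 4 × 1.38×10⁻²³ × 278.15 × 2.01×10⁴ = 3.09×10⁻¹⁶
R = (2.16×10⁻⁶)² / 3.09×10⁻¹⁶ = 1.51×10⁴ Ω = 15.1 kΩ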